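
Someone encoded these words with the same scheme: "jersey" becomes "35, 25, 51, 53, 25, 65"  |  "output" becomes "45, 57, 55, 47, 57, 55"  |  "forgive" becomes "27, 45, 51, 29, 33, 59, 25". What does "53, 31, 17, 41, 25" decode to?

j(#10)→35 and e(#5)→25: differences scale by 2, so n = 2·pos + 15. The formula is n = 2×(alphabet index, a=1) + 15.
Decoding 53, 31, 17, 41, 25: 53→(53−15)÷2=19=s, 31→(31−15)÷2=8=h, 17→(17−15)÷2=1=a, 41→(41−15)÷2=13=m, 25→(25−15)÷2=5=e.

shame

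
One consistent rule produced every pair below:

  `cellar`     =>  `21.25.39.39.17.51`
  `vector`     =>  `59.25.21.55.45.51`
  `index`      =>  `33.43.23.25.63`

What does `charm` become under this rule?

Each letter becomes 2×(its alphabet position, a=1..z=26) + 15.
On charm: c=3→21, h=8→31, a=1→17, r=18→51, m=13→41.

21.31.17.51.41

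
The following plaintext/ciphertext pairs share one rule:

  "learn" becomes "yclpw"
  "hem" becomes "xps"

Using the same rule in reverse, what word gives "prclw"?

The output letters match the input read backwards, each shifted +11: learn reversed is nrael. Two steps: reverse the string, then apply a Caesar shift of +11.
Reversing it on prclw: shift back: p−11=e, r−11=g, c−11=r, l−11=a, w−11=l → egral; then reverse → large.

large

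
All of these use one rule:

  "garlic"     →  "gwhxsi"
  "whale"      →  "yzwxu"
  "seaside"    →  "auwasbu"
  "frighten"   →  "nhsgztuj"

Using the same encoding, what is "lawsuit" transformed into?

This is an affine cipher: with a=0,…,z=25, each position x becomes (19x+22) mod 26.
For lawsuit: l(11)→19·11+22≡23=x; a(0)→19·0+22≡22=w; w(22)→19·22+22≡24=y; s(18)→19·18+22≡0=a; u(20)→19·20+22≡12=m; i(8)→19·8+22≡18=s; t(19)→19·19+22≡19=t (all mod 26).

xwyamst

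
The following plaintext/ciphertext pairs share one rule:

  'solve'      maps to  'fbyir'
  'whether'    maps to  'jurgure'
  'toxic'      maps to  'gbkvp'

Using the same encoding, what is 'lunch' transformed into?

yhapu

Compare letters: s→f is +13, o→b is +13, l→y is +13 — a constant shift. Every letter moves 13 places later in the alphabet, wrapping around z→a.
For lunch: l+13=y, u+13=h, n+13=a, c+13=p, h+13=u.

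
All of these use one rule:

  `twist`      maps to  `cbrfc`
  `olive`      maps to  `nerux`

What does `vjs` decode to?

The output letters match the input read backwards, each shifted +9: twist reversed is tsiwt. Read the word backwards and shift each letter +9.
Reversing it on vjs: shift back: v−9=m, j−9=a, s−9=j → maj; then reverse → jam.

jam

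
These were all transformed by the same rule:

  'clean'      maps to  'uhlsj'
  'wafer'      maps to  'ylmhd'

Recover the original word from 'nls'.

The output letters match the input read backwards, each shifted +7: clean reversed is naelc. The word is reversed, then every letter is shifted forward by 7.
Undoing it on nls: shift back: n−7=g, l−7=e, s−7=l → gel; then reverse → leg.

leg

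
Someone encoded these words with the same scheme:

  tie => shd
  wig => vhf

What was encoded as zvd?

Compare letters: t→s is +25, i→h is +25, e→d is +25 — a constant shift. This is a Caesar cipher with shift 25.
Reversing it on zvd: z−25=a, v−25=w, d−25=e.

awe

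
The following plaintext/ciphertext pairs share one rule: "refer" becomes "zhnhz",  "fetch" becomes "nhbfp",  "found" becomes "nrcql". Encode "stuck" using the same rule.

awcfs

Shifts by position in refer: pos 0: r→z (+8), pos 1: e→h (+3), pos 2: f→n (+8), pos 3: e→h (+3) — repeating every 2. The shifts repeat in a cycle of length 2: positions 0,1,… shift by +8, +3, then the pattern repeats.
For stuck: s+8=a, t+3=w, u+8=c, c+3=f, k+8=s.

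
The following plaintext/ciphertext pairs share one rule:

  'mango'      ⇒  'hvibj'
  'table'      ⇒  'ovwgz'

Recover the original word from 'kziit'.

penny

Compare letters: m→h is +21, a→v is +21, n→i is +21 — a constant shift. This is a Caesar cipher with shift 21.
Decoding kziit: k−21=p, z−21=e, i−21=n, i−21=n, t−21=y.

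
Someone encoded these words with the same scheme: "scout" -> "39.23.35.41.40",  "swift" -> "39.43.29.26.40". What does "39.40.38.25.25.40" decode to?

street

s is letter #19 and maps to 39: an offset of 20. Letters become their 1-based position plus 20 (so a→21, b→22, …).
Undoing it on 39.40.38.25.25.40: 39→(39−20)÷1=19=s, 40→(40−20)÷1=20=t, 38→(38−20)÷1=18=r, 25→(25−20)÷1=5=e, 25→(25−20)÷1=5=e, 40→(40−20)÷1=20=t.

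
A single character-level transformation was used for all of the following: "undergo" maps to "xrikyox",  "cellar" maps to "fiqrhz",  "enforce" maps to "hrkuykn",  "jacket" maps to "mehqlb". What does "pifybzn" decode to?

measure

In undergo: u→x is +3, n→r is +4, d→i is +5, e→k is +6 — the shift increases by 1 each position. Letter i (0-indexed) is shifted by i+3, so successive shifts are 3, 4, 5, ….
Decoding pifybzn: p−3=m, i−4=e, f−5=a, y−6=s, b−7=u, z−8=r, n−9=e.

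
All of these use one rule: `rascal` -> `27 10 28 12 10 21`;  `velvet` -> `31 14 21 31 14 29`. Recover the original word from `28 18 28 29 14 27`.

sister

r is letter #18 and maps to 27: an offset of 9. Letters become their 1-based position plus 9 (so a→10, b→11, …).
Decoding 28 18 28 29 14 27: 28→(28−9)÷1=19=s, 18→(18−9)÷1=9=i, 28→(28−9)÷1=19=s, 29→(29−9)÷1=20=t, 14→(14−9)÷1=5=e, 27→(27−9)÷1=18=r.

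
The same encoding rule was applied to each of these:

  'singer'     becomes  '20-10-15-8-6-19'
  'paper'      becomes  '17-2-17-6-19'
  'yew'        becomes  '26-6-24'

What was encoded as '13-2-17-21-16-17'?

laptop

s is letter #19 and maps to 20: an offset of 1. The number is (letter's place in the alphabet, a=1) + 1.
Reversing it on 13-2-17-21-16-17: 13→(13−1)÷1=12=l, 2→(2−1)÷1=1=a, 17→(17−1)÷1=16=p, 21→(21−1)÷1=20=t, 16→(16−1)÷1=15=o, 17→(17−1)÷1=16=p.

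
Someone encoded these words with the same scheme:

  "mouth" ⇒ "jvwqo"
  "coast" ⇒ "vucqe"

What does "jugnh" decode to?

The word is reversed, then every letter is shifted forward by 2.
Decoding jugnh: shift back: j−2=h, u−2=s, g−2=e, n−2=l, h−2=f → hself; then reverse → flesh.

flesh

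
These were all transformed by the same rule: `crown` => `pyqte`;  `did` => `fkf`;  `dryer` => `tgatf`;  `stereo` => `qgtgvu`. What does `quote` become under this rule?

The output letters match the input read backwards, each shifted +2: crown reversed is nworc. Two steps: reverse the string, then apply a Caesar shift of +2.
On quote: reverse → etouq; then shift: e+2=g, t+2=v, o+2=q, u+2=w, q+2=s.

gvqws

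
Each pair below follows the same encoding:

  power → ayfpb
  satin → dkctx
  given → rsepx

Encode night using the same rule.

It's a Vigenère-style cipher with numeric key [11,10,9]: position i shifts by key[i mod 3].
For night: n+11=y, i+10=s, g+9=p, h+11=s, t+10=d.

yspsd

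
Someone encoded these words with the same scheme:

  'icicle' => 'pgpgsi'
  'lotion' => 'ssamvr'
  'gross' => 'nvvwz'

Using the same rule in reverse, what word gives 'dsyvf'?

worry

A repeating key of period 2 is used — shifts +7, +4 over and over.
Decoding dsyvf: d−7=w, s−4=o, y−7=r, v−4=r, f−7=y.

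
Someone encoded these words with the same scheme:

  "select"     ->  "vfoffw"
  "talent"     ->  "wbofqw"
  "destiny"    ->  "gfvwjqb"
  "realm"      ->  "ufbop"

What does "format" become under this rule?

The shift depends on letter class: consonant s→v is +3, but vowel e→f is +1. Vowels shift forward by 1 and consonants shift forward by 3.
For format: f(cons)+3=i, o(vowel)+1=p, r(cons)+3=u, m(cons)+3=p, a(vowel)+1=b, t(cons)+3=w.

ipupbw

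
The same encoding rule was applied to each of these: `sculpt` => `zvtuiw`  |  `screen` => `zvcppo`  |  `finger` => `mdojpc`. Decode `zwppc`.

steer

s(18)→z(25) and c(2)→v(21) fit y≡23x+1 (mod 26); the inverse of 23 mod 26 is 17. Each letter's alphabet position (a=0..z=25) is mapped through 23·x+1 mod 26 — an affine cipher.
Undoing it on zwppc: z(25)→17·(25−1)≡18=s; w(22)→17·(22−1)≡19=t; p(15)→17·(15−1)≡4=e; p(15)→17·(15−1)≡4=e; c(2)→17·(2−1)≡17=r (all mod 26).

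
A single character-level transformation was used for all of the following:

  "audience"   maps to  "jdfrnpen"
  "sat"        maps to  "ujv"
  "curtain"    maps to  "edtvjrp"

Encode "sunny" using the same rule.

udppa

The rule splits by letter class: vowels +9, consonants +2.
On sunny: s(cons)+2=u, u(vowel)+9=d, n(cons)+2=p, n(cons)+2=p, y(cons)+2=a.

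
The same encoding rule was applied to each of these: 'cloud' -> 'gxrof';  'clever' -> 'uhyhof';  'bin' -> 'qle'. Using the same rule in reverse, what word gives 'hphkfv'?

scheme

The word is reversed, then every letter is shifted forward by 3.
Undoing it on hphkfv: shift back: h−3=e, p−3=m, h−3=e, k−3=h, f−3=c, v−3=s → emehcs; then reverse → scheme.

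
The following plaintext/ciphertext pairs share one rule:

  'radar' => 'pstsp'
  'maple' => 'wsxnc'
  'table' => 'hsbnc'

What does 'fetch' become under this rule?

lchkd

Treating letters as 0–25, the rule is x ↦ 9x + 18 (mod 26).
For fetch: f(5)→9·5+18≡11=l; e(4)→9·4+18≡2=c; t(19)→9·19+18≡7=h; c(2)→9·2+18≡10=k; h(7)→9·7+18≡3=d (all mod 26).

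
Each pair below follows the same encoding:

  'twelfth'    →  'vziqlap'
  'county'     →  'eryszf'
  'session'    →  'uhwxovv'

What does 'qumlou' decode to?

In twelfth: t→v is +2, w→z is +3, e→i is +4, l→q is +5 — the shift increases by 1 each position. The shift increases by 1 at each position, starting from +2: 2, 3, 4, ….
Undoing it on qumlou: q−2=o, u−3=r, m−4=i, l−5=g, o−6=i, u−7=n.

origin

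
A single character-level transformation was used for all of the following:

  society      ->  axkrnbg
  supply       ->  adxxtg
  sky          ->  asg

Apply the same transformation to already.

jtznjlg

The shift depends on letter class: consonant s→a is +8, but vowel o→x is +9. Two shifts are in play — +9 for a/e/i/o/u, +8 for every other letter.
On already: a(vowel)+9=j, l(cons)+8=t, r(cons)+8=z, e(vowel)+9=n, a(vowel)+9=j, d(cons)+8=l, y(cons)+8=g.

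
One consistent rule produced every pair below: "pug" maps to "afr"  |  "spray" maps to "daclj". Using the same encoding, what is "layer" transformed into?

Every letter moves 11 places later in the alphabet, wrapping around z→a.
For layer: l+11=w, a+11=l, y+11=j, e+11=p, r+11=c.

wljpc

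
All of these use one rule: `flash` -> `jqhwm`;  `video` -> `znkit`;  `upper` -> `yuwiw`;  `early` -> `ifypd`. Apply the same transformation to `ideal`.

A repeating key of period 3 is used — shifts +4, +5, +7 over and over.
Applying it to ideal: i+4=m, d+5=i, e+7=l, a+4=e, l+5=q.

mileq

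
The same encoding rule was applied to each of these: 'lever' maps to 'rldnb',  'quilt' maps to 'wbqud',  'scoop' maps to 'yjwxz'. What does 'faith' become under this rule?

Each letter shifts forward by (position + 6), i.e. 6, 7, 8, … — the shift grows by one for each successive letter.
For faith: f+6=l, a+7=h, i+8=q, t+9=c, h+10=r.

lhqcr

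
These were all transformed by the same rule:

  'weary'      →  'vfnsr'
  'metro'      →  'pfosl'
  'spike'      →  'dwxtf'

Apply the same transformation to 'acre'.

njsf

w(22)→v(21) and e(4)→f(5) fit y≡11x+13 (mod 26); the inverse of 11 mod 26 is 19. Each letter's alphabet position (a=0..z=25) is mapped through 11·x+13 mod 26 — an affine cipher.
On acre: a(0)→11·0+13≡13=n; c(2)→11·2+13≡9=j; r(17)→11·17+13≡18=s; e(4)→11·4+13≡5=f (all mod 26).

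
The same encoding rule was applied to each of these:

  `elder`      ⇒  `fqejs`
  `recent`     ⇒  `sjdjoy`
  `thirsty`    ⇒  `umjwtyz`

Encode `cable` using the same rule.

dfcqf

Shifts by position in elder: pos 0: e→f (+1), pos 1: l→q (+5), pos 2: d→e (+1), pos 3: e→j (+5) — repeating every 2. It's a Vigenère-style cipher with numeric key [1,5]: position i shifts by key[i mod 2].
For cable: c+1=d, a+5=f, b+1=c, l+5=q, e+1=f.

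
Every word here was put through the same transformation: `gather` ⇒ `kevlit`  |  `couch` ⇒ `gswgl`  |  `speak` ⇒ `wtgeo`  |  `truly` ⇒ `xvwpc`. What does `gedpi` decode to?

It's a Vigenère-style cipher with numeric key [4,4,2]: position i shifts by key[i mod 3].
Undoing it on gedpi: g−4=c, e−4=a, d−2=b, p−4=l, i−4=e.

cable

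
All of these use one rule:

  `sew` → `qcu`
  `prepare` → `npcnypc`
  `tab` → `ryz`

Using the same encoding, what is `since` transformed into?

Compare letters: s→q is +24, e→c is +24, w→u is +24 — a constant shift. It's a constant shift of +24 (ROT24).
On since: s+24=q, i+24=g, n+24=l, c+24=a, e+24=c.

qglac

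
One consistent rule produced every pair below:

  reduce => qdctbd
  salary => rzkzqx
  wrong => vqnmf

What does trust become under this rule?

sqtrs

Compare letters: r→q is +25, e→d is +25, d→c is +25 — a constant shift. Each letter is shifted forward by 25 in the alphabet (a Caesar shift of +25).
For trust: t+25=s, r+25=q, u+25=t, s+25=r, t+25=s.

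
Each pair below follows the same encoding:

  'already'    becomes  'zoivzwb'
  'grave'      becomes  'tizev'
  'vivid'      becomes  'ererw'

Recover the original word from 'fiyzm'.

Each pair mirrors across the alphabet (a↔z, l↔o, r↔i): positions sum to 25. Each letter is replaced by its mirror in the alphabet: a↔z, b↔y, c↔x, and so on (the Atbash cipher).
Undoing it on fiyzm: f↔u, i↔r, y↔b, z↔a, m↔n.

urban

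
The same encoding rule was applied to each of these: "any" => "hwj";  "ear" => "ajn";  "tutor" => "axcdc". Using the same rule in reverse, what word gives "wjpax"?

Read the word backwards and shift each letter +9.
Decoding wjpax: shift back: w−9=n, j−9=a, p−9=g, a−9=r, x−9=o → nagro; then reverse → organ.

organ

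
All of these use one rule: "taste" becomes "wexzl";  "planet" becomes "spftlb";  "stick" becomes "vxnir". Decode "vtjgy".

spear

Each letter shifts forward by (position + 3), i.e. 3, 4, 5, … — the shift grows by one for each successive letter.
Decoding vtjgy: v−3=s, t−4=p, j−5=e, g−6=a, y−7=r.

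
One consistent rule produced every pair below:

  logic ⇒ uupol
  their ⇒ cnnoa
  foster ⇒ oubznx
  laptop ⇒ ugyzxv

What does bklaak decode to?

It's a Vigenère-style cipher with numeric key [9,6]: position i shifts by key[i mod 2].
Reversing it on bklaak: b−9=s, k−6=e, l−9=c, a−6=u, a−9=r, k−6=e.

secure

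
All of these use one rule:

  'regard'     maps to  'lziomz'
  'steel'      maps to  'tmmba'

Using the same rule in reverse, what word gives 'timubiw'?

The word is reversed, then every letter is shifted forward by 8.
Decoding timubiw: shift back: t−8=l, i−8=a, m−8=e, u−8=m, b−8=t, i−8=a, w−8=o → laemtao; then reverse → oatmeal.

oatmeal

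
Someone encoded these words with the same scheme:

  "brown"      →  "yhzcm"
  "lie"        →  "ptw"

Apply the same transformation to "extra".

The output letters match the input read backwards, each shifted +11: brown reversed is nworb. The word is reversed, then every letter is shifted forward by 11.
Applying it to extra: reverse → artxe; then shift: a+11=l, r+11=c, t+11=e, x+11=i, e+11=p.

lceip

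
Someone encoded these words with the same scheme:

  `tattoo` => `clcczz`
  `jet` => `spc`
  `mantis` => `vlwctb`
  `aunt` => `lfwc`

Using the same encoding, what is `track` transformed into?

callt

The shift depends on letter class: consonant t→c is +9, but vowel a→l is +11. Two shifts are in play — +11 for a/e/i/o/u, +9 for every other letter.
For track: t(cons)+9=c, r(cons)+9=a, a(vowel)+11=l, c(cons)+9=l, k(cons)+9=t.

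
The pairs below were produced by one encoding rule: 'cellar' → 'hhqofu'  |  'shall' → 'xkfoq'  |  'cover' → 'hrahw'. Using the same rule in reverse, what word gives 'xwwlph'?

Shifts by position in cellar: pos 0: c→h (+5), pos 1: e→h (+3), pos 2: l→q (+5), pos 3: l→o (+3) — repeating every 2. It's a Vigenère-style cipher with numeric key [5,3]: position i shifts by key[i mod 2].
Reversing it on xwwlph: x−5=s, w−3=t, w−5=r, l−3=i, p−5=k, h−3=e.

strike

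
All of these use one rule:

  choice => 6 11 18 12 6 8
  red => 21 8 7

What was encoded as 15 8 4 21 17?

c is letter #3 and maps to 6: an offset of 3. Each letter is replaced by its alphabet position (a=1..z=26) + 3.
Reversing it on 15 8 4 21 17: 15→(15−3)÷1=12=l, 8→(8−3)÷1=5=e, 4→(4−3)÷1=1=a, 21→(21−3)÷1=18=r, 17→(17−3)÷1=14=n.

learn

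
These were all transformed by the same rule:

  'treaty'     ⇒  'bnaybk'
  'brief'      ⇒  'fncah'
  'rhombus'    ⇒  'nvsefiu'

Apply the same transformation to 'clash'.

mxyuv

t(19)→b(1) and r(17)→n(13) fit y≡7x+24 (mod 26); the inverse of 7 mod 26 is 15. Each letter's alphabet position (a=0..z=25) is mapped through 7·x+24 mod 26 — an affine cipher.
Applying it to clash: c(2)→7·2+24≡12=m; l(11)→7·11+24≡23=x; a(0)→7·0+24≡24=y; s(18)→7·18+24≡20=u; h(7)→7·7+24≡21=v (all mod 26).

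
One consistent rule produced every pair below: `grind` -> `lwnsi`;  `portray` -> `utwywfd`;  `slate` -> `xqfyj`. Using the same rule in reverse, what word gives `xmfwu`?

Compare letters: g→l is +5, r→w is +5, i→n is +5 — a constant shift. Every letter moves 5 places later in the alphabet, wrapping around z→a.
Decoding xmfwu: x−5=s, m−5=h, f−5=a, w−5=r, u−5=p.

sharp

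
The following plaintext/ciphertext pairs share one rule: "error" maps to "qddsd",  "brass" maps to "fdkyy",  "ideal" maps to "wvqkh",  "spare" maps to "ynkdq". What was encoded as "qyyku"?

essay

e(4)→q(16) and r(17)→d(3) fit y≡21x+10 (mod 26); the inverse of 21 mod 26 is 5. Treating letters as 0–25, the rule is x ↦ 21x + 10 (mod 26).
Reversing it on qyyku: q(16)→5·(16−10)≡4=e; y(24)→5·(24−10)≡18=s; y(24)→5·(24−10)≡18=s; k(10)→5·(10−10)≡0=a; u(20)→5·(20−10)≡24=y (all mod 26).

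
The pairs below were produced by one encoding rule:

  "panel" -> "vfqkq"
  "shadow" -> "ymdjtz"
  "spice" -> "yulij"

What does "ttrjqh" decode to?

noodle

The shifts repeat in a cycle of length 3: positions 0,1,… shift by +6, +5, +3, then the pattern repeats.
Reversing it on ttrjqh: t−6=n, t−5=o, r−3=o, j−6=d, q−5=l, h−3=e.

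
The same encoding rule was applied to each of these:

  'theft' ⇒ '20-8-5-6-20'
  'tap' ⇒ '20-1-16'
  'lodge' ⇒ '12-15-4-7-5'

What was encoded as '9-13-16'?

imp

t is letter #20 and maps to 20: an offset of 0. Each letter is replaced by its alphabet position (a=1, b=2, …, z=26).
Reversing it on 9-13-16: 9=i, 13=m, 16=p.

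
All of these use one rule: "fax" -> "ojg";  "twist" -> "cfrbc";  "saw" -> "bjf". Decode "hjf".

yaw

Compare letters: f→o is +9, a→j is +9, x→g is +9 — a constant shift. This is a Caesar cipher with shift 9.
Undoing it on hjf: h−9=y, j−9=a, f−9=w.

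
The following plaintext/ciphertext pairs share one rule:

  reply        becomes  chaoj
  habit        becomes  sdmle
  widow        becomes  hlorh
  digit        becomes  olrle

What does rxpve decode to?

Shifts by position in reply: pos 0: r→c (+11), pos 1: e→h (+3), pos 2: p→a (+11), pos 3: l→o (+3) — repeating every 2. The shifts repeat in a cycle of length 2: positions 0,1,… shift by +11, +3, then the pattern repeats.
Undoing it on rxpve: r−11=g, x−3=u, p−11=e, v−3=s, e−11=t.

guest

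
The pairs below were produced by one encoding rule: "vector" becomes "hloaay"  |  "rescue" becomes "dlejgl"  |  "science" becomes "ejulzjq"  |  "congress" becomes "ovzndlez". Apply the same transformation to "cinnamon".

Shifts by position in vector: pos 0: v→h (+12), pos 1: e→l (+7), pos 2: c→o (+12), pos 3: t→a (+7) — repeating every 2. The shifts repeat in a cycle of length 2: positions 0,1,… shift by +12, +7, then the pattern repeats.
On cinnamon: c+12=o, i+7=p, n+12=z, n+7=u, a+12=m, m+7=t, o+12=a, n+7=u.

opzumtau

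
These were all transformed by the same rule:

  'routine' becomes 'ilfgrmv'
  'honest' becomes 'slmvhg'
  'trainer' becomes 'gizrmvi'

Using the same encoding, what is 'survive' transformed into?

Each letter is replaced by its mirror in the alphabet: a↔z, b↔y, c↔x, and so on (the Atbash cipher).
For survive: s↔h, u↔f, r↔i, v↔e, i↔r, v↔e, e↔v.

hfierev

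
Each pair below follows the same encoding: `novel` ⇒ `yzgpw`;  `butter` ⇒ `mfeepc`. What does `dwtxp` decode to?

slime

It's a constant shift of +11 (ROT11).
Reversing it on dwtxp: d−11=s, w−11=l, t−11=i, x−11=m, p−11=e.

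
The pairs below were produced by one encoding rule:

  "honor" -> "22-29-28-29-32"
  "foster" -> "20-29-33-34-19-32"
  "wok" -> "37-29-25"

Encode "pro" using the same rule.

h is letter #8 and maps to 22: an offset of 14. Letters become their 1-based position plus 14 (so a→15, b→16, …).
For pro: p=16→30, r=18→32, o=15→29.

30-32-29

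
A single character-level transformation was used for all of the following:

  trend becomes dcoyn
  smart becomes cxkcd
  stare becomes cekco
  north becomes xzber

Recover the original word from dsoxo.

theme

Shifts by position in trend: pos 0: t→d (+10), pos 1: r→c (+11), pos 2: e→o (+10), pos 3: n→y (+11) — repeating every 2. It's a Vigenère-style cipher with numeric key [10,11]: position i shifts by key[i mod 2].
Reversing it on dsoxo: d−10=t, s−11=h, o−10=e, x−11=m, o−10=e.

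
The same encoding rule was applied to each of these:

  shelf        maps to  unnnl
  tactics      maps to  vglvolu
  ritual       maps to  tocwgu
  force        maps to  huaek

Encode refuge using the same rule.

Shifts by position in shelf: pos 0: s→u (+2), pos 1: h→n (+6), pos 2: e→n (+9), pos 3: l→n (+2), pos 4: f→l (+6) — repeating every 3. It's a Vigenère-style cipher with numeric key [2,6,9]: position i shifts by key[i mod 3].
Applying it to refuge: r+2=t, e+6=k, f+9=o, u+2=w, g+6=m, e+9=n.

tkowmn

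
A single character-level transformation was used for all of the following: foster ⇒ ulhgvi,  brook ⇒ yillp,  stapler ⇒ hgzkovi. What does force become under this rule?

Each pair mirrors across the alphabet (f↔u, o↔l, s↔h): positions sum to 25. This is the alphabet-reversal cipher (Atbash): a becomes z, b becomes y, etc.
For force: f↔u, o↔l, r↔i, c↔x, e↔v.

ulixv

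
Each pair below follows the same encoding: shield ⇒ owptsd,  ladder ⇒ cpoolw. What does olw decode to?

lad

Read the word backwards and shift each letter +11.
Decoding olw: shift back: o−11=d, l−11=a, w−11=l → dal; then reverse → lad.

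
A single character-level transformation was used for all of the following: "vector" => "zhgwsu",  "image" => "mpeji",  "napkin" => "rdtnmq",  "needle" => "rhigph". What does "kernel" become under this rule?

ohvqio

Shifts by position in vector: pos 0: v→z (+4), pos 1: e→h (+3), pos 2: c→g (+4), pos 3: t→w (+3) — repeating every 2. It's a Vigenère-style cipher with numeric key [4,3]: position i shifts by key[i mod 2].
For kernel: k+4=o, e+3=h, r+4=v, n+3=q, e+4=i, l+3=o.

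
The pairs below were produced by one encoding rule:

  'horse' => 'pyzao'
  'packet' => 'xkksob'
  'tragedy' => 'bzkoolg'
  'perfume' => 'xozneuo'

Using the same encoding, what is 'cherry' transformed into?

The shift depends on letter class: consonant h→p is +8, but vowel o→y is +10. Vowels shift forward by 10 and consonants shift forward by 8.
Applying it to cherry: c(cons)+8=k, h(cons)+8=p, e(vowel)+10=o, r(cons)+8=z, r(cons)+8=z, y(cons)+8=g.

kpozzg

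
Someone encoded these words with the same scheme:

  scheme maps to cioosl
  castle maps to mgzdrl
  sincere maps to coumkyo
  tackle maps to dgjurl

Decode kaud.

aunt

It's a Vigenère-style cipher with numeric key [10,6,7]: position i shifts by key[i mod 3].
Reversing it on kaud: k−10=a, a−6=u, u−7=n, d−10=t.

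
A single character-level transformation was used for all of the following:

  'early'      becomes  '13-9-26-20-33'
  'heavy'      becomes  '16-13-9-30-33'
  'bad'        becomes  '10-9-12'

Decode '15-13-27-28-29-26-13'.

e is letter #5 and maps to 13: an offset of 8. The number is (letter's place in the alphabet, a=1) + 8.
Decoding 15-13-27-28-29-26-13: 15→(15−8)÷1=7=g, 13→(13−8)÷1=5=e, 27→(27−8)÷1=19=s, 28→(28−8)÷1=20=t, 29→(29−8)÷1=21=u, 26→(26−8)÷1=18=r, 13→(13−8)÷1=5=e.

gesture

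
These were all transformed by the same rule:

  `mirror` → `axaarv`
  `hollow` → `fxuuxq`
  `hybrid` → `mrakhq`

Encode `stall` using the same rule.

uujcb

The output letters match the input read backwards, each shifted +9: mirror reversed is rorrim. Two steps: reverse the string, then apply a Caesar shift of +9.
Applying it to stall: reverse → llats; then shift: l+9=u, l+9=u, a+9=j, t+9=c, s+9=b.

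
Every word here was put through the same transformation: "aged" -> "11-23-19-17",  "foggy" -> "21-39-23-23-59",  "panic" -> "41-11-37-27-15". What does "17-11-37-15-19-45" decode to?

a(#1)→11 and g(#7)→23: differences scale by 2, so n = 2·pos + 9. With a=1..z=26, the number is 2·pos + 9.
Decoding 17-11-37-15-19-45: 17→(17−9)÷2=4=d, 11→(11−9)÷2=1=a, 37→(37−9)÷2=14=n, 15→(15−9)÷2=3=c, 19→(19−9)÷2=5=e, 45→(45−9)÷2=18=r.

dancer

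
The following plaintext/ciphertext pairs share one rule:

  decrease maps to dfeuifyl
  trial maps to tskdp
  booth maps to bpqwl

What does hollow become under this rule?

hpnosb

In decrease: d→d is +0, e→f is +1, c→e is +2, r→u is +3 — the shift increases by 1 each position. Each letter shifts forward by its position index (0, 1, 2, …) — the shift grows by one for each successive letter.
Applying it to hollow: h+0=h, o+1=p, l+2=n, l+3=o, o+4=s, w+5=b.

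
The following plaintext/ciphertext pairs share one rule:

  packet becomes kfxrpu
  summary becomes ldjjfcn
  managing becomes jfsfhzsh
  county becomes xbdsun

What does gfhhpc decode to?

p(15)→k(10) and a(0)→f(5) fit y≡9x+5 (mod 26); the inverse of 9 mod 26 is 3. This is an affine cipher: with a=0,…,z=25, each position x becomes (9x+5) mod 26.
Undoing it on gfhhpc: g(6)→3·(6−5)≡3=d; f(5)→3·(5−5)≡0=a; h(7)→3·(7−5)≡6=g; h(7)→3·(7−5)≡6=g; p(15)→3·(15−5)≡4=e; c(2)→3·(2−5)≡17=r (all mod 26).

dagger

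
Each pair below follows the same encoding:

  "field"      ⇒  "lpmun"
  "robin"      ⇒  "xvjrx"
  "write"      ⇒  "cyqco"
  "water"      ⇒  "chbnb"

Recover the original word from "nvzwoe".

In field: f→l is +6, i→p is +7, e→m is +8, l→u is +9 — the shift increases by 1 each position. Letter i (0-indexed) is shifted by i+6, so successive shifts are 6, 7, 8, ….
Reversing it on nvzwoe: n−6=h, v−7=o, z−8=r, w−9=n, o−10=e, e−11=t.

hornet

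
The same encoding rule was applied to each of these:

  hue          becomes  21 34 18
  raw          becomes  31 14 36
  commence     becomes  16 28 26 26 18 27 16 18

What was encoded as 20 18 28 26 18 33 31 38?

geometry

h is letter #8 and maps to 21: an offset of 13. The number is (letter's place in the alphabet, a=1) + 13.
Decoding 20 18 28 26 18 33 31 38: 20→(20−13)÷1=7=g, 18→(18−13)÷1=5=e, 28→(28−13)÷1=15=o, 26→(26−13)÷1=13=m, 18→(18−13)÷1=5=e, 33→(33−13)÷1=20=t, 31→(31−13)÷1=18=r, 38→(38−13)÷1=25=y.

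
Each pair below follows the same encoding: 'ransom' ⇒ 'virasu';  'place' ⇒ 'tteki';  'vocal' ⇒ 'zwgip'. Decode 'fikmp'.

Shifts by position in ransom: pos 0: r→v (+4), pos 1: a→i (+8), pos 2: n→r (+4), pos 3: s→a (+8) — repeating every 2. It's a Vigenère-style cipher with numeric key [4,8]: position i shifts by key[i mod 2].
Reversing it on fikmp: f−4=b, i−8=a, k−4=g, m−8=e, p−4=l.

bagel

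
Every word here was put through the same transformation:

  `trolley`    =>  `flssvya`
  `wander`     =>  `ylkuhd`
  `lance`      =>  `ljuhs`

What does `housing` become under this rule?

The word is reversed, then every letter is shifted forward by 7.
On housing: reverse → gnisuoh; then shift: g+7=n, n+7=u, i+7=p, s+7=z, u+7=b, o+7=v, h+7=o.

nupzbvo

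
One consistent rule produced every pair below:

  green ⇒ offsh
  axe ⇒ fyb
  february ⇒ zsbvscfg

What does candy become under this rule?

zeobd

The output letters match the input read backwards, each shifted +1: green reversed is neerg. The word is reversed, then every letter is shifted forward by 1.
On candy: reverse → ydnac; then shift: y+1=z, d+1=e, n+1=o, a+1=b, c+1=d.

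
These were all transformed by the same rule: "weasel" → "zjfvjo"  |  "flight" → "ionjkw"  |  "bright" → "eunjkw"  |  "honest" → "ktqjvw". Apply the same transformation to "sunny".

vzqqb

The rule splits by letter class: vowels +5, consonants +3.
For sunny: s(cons)+3=v, u(vowel)+5=z, n(cons)+3=q, n(cons)+3=q, y(cons)+3=b.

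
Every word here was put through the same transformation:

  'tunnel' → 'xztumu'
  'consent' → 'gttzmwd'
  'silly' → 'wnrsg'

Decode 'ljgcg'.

heavy

In tunnel: t→x is +4, u→z is +5, n→t is +6, n→u is +7 — the shift increases by 1 each position. Letter i (0-indexed) is shifted by i+4, so successive shifts are 4, 5, 6, ….
Decoding ljgcg: l−4=h, j−5=e, g−6=a, c−7=v, g−8=y.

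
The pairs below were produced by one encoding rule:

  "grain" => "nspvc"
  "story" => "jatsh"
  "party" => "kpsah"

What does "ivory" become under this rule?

vitsh

g(6)→n(13) and r(17)→s(18) fit y≡17x+15 (mod 26); the inverse of 17 mod 26 is 23. Treating letters as 0–25, the rule is x ↦ 17x + 15 (mod 26).
Applying it to ivory: i(8)→17·8+15≡21=v; v(21)→17·21+15≡8=i; o(14)→17·14+15≡19=t; r(17)→17·17+15≡18=s; y(24)→17·24+15≡7=h (all mod 26).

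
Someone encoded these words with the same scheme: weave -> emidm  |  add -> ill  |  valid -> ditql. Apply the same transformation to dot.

lwb

Compare letters: w→e is +8, e→m is +8, a→i is +8 — a constant shift. Each letter is shifted forward by 8 in the alphabet (a Caesar shift of +8).
For dot: d+8=l, o+8=w, t+8=b.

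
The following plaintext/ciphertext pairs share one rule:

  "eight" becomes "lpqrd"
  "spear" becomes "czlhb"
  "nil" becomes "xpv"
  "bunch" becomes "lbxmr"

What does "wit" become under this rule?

gpd

The shift depends on letter class: consonant g→q is +10, but vowel e→l is +7. Two shifts are in play — +7 for a/e/i/o/u, +10 for every other letter.
For wit: w(cons)+10=g, i(vowel)+7=p, t(cons)+10=d.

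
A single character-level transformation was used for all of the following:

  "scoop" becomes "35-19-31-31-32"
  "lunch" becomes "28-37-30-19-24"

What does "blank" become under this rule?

Letters become their 1-based position plus 16 (so a→17, b→18, …).
On blank: b=2→18, l=12→28, a=1→17, n=14→30, k=11→27.

18-28-17-30-27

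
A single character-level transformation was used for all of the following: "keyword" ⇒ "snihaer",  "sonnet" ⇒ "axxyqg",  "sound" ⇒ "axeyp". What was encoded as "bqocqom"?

thereby

In keyword: k→s is +8, e→n is +9, y→i is +10, w→h is +11 — the shift increases by 1 each position. Each letter shifts forward by (position + 8), i.e. 8, 9, 10, … — the shift grows by one for each successive letter.
Reversing it on bqocqom: b−8=t, q−9=h, o−10=e, c−11=r, q−12=e, o−13=b, m−14=y.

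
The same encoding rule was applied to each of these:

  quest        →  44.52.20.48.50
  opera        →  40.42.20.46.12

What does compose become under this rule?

With a=1..z=26, the number is 2·pos + 10.
For compose: c=3→16, o=15→40, m=13→36, p=16→42, o=15→40, s=19→48, e=5→20.

16.40.36.42.40.48.20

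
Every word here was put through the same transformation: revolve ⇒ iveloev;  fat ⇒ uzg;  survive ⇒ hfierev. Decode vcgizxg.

Letters are reflected about the middle of the alphabet (position → 25−position): Atbash.
Reversing it on vcgizxg: v↔e, c↔x, g↔t, i↔r, z↔a, x↔c, g↔t.

extract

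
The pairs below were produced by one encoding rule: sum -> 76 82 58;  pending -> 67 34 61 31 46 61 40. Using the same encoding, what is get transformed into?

s(#19)→76 and u(#21)→82: differences scale by 3, so n = 3·pos + 19. The formula is n = 3×(alphabet index, a=1) + 19.
Applying it to get: g=7→40, e=5→34, t=20→79.

40 34 79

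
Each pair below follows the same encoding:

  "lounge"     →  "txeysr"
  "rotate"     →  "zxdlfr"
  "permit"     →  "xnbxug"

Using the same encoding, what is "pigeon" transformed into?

In lounge: l→t is +8, o→x is +9, u→e is +10, n→y is +11 — the shift increases by 1 each position. Letter i (0-indexed) is shifted by i+8, so successive shifts are 8, 9, 10, ….
On pigeon: p+8=x, i+9=r, g+10=q, e+11=p, o+12=a, n+13=a.

xrqpaa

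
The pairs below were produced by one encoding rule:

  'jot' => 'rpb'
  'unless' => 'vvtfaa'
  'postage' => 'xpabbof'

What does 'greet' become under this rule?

ozffb

The shift depends on letter class: consonant j→r is +8, but vowel o→p is +1. Two shifts are in play — +1 for a/e/i/o/u, +8 for every other letter.
For greet: g(cons)+8=o, r(cons)+8=z, e(vowel)+1=f, e(vowel)+1=f, t(cons)+8=b.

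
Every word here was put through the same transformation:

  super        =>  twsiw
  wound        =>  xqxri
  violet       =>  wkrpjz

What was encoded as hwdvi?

guard

In super: s→t is +1, u→w is +2, p→s is +3, e→i is +4 — the shift increases by 1 each position. Each letter shifts forward by (position + 1), i.e. 1, 2, 3, … — the shift grows by one for each successive letter.
Decoding hwdvi: h−1=g, w−2=u, d−3=a, v−4=r, i−5=d.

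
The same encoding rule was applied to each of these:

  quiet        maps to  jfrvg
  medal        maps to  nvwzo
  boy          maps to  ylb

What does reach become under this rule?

Each pair mirrors across the alphabet (q↔j, u↔f, i↔r): positions sum to 25. Letters are reflected about the middle of the alphabet (position → 25−position): Atbash.
For reach: r↔i, e↔v, a↔z, c↔x, h↔s.

ivzxs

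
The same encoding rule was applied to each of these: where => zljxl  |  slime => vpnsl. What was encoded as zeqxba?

Letter i (0-indexed) is shifted by i+3, so successive shifts are 3, 4, 5, ….
Decoding zeqxba: z−3=w, e−4=a, q−5=l, x−6=r, b−7=u, a−8=s.

walrus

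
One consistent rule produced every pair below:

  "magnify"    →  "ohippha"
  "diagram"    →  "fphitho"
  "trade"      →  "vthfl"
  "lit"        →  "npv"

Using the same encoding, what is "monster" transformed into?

Two shifts are in play — +7 for a/e/i/o/u, +2 for every other letter.
On monster: m(cons)+2=o, o(vowel)+7=v, n(cons)+2=p, s(cons)+2=u, t(cons)+2=v, e(vowel)+7=l, r(cons)+2=t.

ovpuvlt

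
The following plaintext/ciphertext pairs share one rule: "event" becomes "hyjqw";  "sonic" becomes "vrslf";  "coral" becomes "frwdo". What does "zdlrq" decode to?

Shifts by position in event: pos 0: e→h (+3), pos 1: v→y (+3), pos 2: e→j (+5), pos 3: n→q (+3), pos 4: t→w (+3) — repeating every 3. A repeating key of period 3 is used — shifts +3, +3, +5 over and over.
Decoding zdlrq: z−3=w, d−3=a, l−5=g, r−3=o, q−3=n.

wagon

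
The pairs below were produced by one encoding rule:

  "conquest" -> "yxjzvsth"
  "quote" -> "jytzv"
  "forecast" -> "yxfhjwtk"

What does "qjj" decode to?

Two steps: reverse the string, then apply a Caesar shift of +5.
Reversing it on qjj: shift back: q−5=l, j−5=e, j−5=e → lee; then reverse → eel.

eel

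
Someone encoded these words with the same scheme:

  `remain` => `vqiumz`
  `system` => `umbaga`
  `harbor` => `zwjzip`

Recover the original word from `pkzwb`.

The output letters match the input read backwards, each shifted +8: remain reversed is niamer. Read the word backwards and shift each letter +8.
Decoding pkzwb: shift back: p−8=h, k−8=c, z−8=r, w−8=o, b−8=t → hcrot; then reverse → torch.

torch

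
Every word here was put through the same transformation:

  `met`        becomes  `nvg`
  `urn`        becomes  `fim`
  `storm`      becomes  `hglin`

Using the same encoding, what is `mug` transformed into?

Each pair mirrors across the alphabet (m↔n, e↔v, t↔g): positions sum to 25. Each letter is replaced by its mirror in the alphabet: a↔z, b↔y, c↔x, and so on (the Atbash cipher).
For mug: m↔n, u↔f, g↔t.

nft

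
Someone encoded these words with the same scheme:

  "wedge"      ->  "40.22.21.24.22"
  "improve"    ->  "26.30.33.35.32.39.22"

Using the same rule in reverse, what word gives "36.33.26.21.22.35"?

spider

Each letter is replaced by its alphabet position (a=1..z=26) + 17.
Undoing it on 36.33.26.21.22.35: 36→(36−17)÷1=19=s, 33→(33−17)÷1=16=p, 26→(26−17)÷1=9=i, 21→(21−17)÷1=4=d, 22→(22−17)÷1=5=e, 35→(35−17)÷1=18=r.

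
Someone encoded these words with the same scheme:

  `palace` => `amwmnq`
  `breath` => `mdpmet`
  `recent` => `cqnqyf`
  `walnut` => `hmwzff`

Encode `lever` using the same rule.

The shifts repeat in a cycle of length 2: positions 0,1,… shift by +11, +12, then the pattern repeats.
For lever: l+11=w, e+12=q, v+11=g, e+12=q, r+11=c.

wqgqc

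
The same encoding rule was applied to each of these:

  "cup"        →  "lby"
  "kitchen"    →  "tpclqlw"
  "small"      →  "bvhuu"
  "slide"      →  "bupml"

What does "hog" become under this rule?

qvp

Vowels shift forward by 7 and consonants shift forward by 9.
On hog: h(cons)+9=q, o(vowel)+7=v, g(cons)+9=p.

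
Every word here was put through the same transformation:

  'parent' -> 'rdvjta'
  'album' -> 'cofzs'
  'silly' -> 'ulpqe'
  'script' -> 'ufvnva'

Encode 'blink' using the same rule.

Letter i (0-indexed) is shifted by i+2, so successive shifts are 2, 3, 4, ….
Applying it to blink: b+2=d, l+3=o, i+4=m, n+5=s, k+6=q.

domsq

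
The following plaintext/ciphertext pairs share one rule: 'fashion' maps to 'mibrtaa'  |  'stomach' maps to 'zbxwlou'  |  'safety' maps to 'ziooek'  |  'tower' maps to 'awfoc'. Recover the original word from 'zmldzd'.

In fashion: f→m is +7, a→i is +8, s→b is +9, h→r is +10 — the shift increases by 1 each position. The shift increases by 1 at each position, starting from +7: 7, 8, 9, ….
Reversing it on zmldzd: z−7=s, m−8=e, l−9=c, d−10=t, z−11=o, d−12=r.

sector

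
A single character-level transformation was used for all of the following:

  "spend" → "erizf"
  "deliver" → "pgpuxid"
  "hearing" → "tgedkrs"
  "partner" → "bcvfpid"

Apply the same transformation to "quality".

Shifts by position in spend: pos 0: s→e (+12), pos 1: p→r (+2), pos 2: e→i (+4), pos 3: n→z (+12), pos 4: d→f (+2) — repeating every 3. A repeating key of period 3 is used — shifts +12, +2, +4 over and over.
For quality: q+12=c, u+2=w, a+4=e, l+12=x, i+2=k, t+4=x, y+12=k.

cwexkxk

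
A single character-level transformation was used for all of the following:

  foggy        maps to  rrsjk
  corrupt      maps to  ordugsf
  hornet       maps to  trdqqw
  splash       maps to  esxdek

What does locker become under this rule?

Shifts by position in foggy: pos 0: f→r (+12), pos 1: o→r (+3), pos 2: g→s (+12), pos 3: g→j (+3) — repeating every 2. The shifts repeat in a cycle of length 2: positions 0,1,… shift by +12, +3, then the pattern repeats.
For locker: l+12=x, o+3=r, c+12=o, k+3=n, e+12=q, r+3=u.

xronqu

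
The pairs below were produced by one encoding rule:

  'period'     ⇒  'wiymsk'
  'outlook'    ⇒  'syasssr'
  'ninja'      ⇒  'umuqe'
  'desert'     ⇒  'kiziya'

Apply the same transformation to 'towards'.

Two shifts are in play — +4 for a/e/i/o/u, +7 for every other letter.
Applying it to towards: t(cons)+7=a, o(vowel)+4=s, w(cons)+7=d, a(vowel)+4=e, r(cons)+7=y, d(cons)+7=k, s(cons)+7=z.

asdeykz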